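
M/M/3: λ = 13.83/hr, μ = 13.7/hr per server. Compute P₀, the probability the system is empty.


a = λ/μ = 13.83/13.7 = 1.0095; ρ = a/c = 0.3365
Σ_{k=0}^{2} a^k/k! (terms k=0..2) = 1.00000 + 1.00949 + 0.50953 = 2.51902
Tail: a^3/(3!(1−ρ)) = 1.02874/(6·0.6635) = 0.25841
P₀ = 1/(2.51902 + 0.25841) = 1/2.77743 = 0.360045

Final: 0.360045


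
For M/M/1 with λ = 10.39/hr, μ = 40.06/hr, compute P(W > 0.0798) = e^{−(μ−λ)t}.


W ~ Exponential(μ−λ) for M/M/1.
μ − λ = 40.06 − 10.39 = 29.6700
P(W > t) = e^{−(μ−λ)t} = e^{−2.3677} = 0.093699

Final: 0.093699


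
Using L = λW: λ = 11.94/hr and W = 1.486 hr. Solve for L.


L = λW = 11.94·1.486 = 17.7428

Final: 17.7428


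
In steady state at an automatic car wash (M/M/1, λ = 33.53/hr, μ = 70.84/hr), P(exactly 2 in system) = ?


ρ = 33.53/70.84 = 0.4733
P_n = (1−ρ)·ρ^n = (1 − 0.4733)·0.4733^2 = 0.5267·0.224032 = 0.117993

Final: 0.117993


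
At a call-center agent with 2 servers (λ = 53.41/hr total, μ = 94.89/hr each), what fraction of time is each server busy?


ρ = λ/(cμ) = 53.41/(2·94.89) = 53.41/189.78 = 0.2814

Final: 0.2814


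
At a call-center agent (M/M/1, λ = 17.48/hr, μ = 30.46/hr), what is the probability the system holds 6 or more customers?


ρ = 17.48/30.46 = 0.5739
P(N ≥ n) = ρ^n = 0.5739^6 = 0.035717

Final: 0.035717


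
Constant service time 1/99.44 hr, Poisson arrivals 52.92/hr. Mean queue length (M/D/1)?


ρ = 52.92/99.44 = 0.5322
M/D/1: Lq = ρ²/(2(1−ρ)) = 0.2832/(2·0.4678) = 0.30270

Final: 0.30270


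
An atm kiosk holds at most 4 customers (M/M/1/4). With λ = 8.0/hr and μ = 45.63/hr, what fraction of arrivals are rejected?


ρ = λ/μ = 8.0/45.63 = 0.1753
P_K = (1−ρ)ρ^K/(1−ρ^(K+1)) = (0.8247·0.0009448)/(1 − 0.0001657)
= 0.0007792/0.999834 = 0.0007793

Final: 0.0007793


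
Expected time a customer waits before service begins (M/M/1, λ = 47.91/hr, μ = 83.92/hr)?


ρ = 47.91/83.92 = 0.5709
Wq = ρ/(μ−λ) = 0.5709/(83.92 − 47.91) = 0.5709/36.01 = 0.01585 hr

Final: 0.01585 hr


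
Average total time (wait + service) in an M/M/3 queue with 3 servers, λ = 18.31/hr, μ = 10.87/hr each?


a = 1.6845; ρ = 0.5615; P₀ = 0.168929
Lq = P₀·a^c·ρ/(c!(1−ρ)²) = 0.39291
Wq = Lq/λ = 0.39291/18.31 = 0.02146 hr
W = Wq + 1/μ = 0.02146 + 0.09200 = 0.11346 hr

Final: 0.11346 hr


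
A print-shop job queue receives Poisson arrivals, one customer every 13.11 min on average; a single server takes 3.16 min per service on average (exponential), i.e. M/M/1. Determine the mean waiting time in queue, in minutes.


λ = 60/13.11 = 4.5767 /hr
μ = 60/3.16 = 18.9873 /hr
ρ = λ/μ = 4.5767/18.9873 = 0.2410
Wq = ρ/(μ−λ) = 0.2410/(18.9873−4.5767) = 0.01673 hr
In minutes: 0.01673·60 = 1.004 min

Final: 1.004 min


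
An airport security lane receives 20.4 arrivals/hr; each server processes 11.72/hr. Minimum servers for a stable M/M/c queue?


Stability requires cμ > λ ⇔ c > λ/μ.
λ/μ = 20.4/11.72 = 1.7406
Minimum integer c = ⌊1.7406⌋ + 1 = 2
Check: 2·11.72 = 23.44 > 20.4, while 1·11.72 = 11.72 ≤ 20.4

Final: 2 servers


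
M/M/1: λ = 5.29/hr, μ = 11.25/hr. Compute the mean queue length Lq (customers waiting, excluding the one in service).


ρ = 5.29/11.25 = 0.4702
Lq = ρ²/(1−ρ) = 0.2211/0.5298 = 0.4174

Final: 0.4174


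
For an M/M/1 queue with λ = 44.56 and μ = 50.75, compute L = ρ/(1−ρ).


ρ = λ/μ = 44.56/50.75 = 0.8780
L = ρ/(1−ρ) = 0.8780/(1 − 0.8780) = 0.8780/0.1220 = 7.1987

Final: 7.1987


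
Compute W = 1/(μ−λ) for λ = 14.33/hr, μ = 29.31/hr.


W = 1/(μ−λ) = 1/(29.31 − 14.33) = 1/14.98 = 0.06676 hr

Final: 0.06676 hr


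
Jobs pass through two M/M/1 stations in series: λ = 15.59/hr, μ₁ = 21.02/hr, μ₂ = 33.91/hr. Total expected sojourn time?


Each node sees arrival rate λ = 15.59/hr (tandem ⇒ throughput preserved).
W₁ = 1/(μ₁−λ) = 1/(21.02−15.59) = 0.18416 hr
W₂ = 1/(μ₂−λ) = 1/(33.91−15.59) = 0.05459 hr
W_total = W₁ + W₂ = 0.18416 + 0.05459 = 0.23875 hr

Final: 0.23875 hr


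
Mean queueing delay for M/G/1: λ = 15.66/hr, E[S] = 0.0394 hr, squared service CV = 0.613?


ρ = λ·E[S] = 15.66·0.0394 = 0.6170
E[S²] = E[S]²(1+C_s²) = 0.0394²·(1+0.613) = 0.002504
Wq = λ·E[S²]/(2(1−ρ)) = 15.66·0.002504/(2·0.3830) = 0.05119 hr

Final: 0.05119 hr


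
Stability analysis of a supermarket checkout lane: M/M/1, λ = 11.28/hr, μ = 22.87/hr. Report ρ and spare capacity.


Total capacity cμ = 1·22.87 = 22.87/hr
ρ = λ/(cμ) = 11.28/22.87 = 0.4932
Stable ⇔ ρ < 1: YES
Spare capacity = cμ − λ = 22.87 − 11.28 = 11.59/hr

Final: ρ = 0.4932; stable; margin = 11.59/hr


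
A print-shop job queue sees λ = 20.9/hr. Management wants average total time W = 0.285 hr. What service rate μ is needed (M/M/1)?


W = 1/(μ−λ) ⇒ μ − λ = 1/W = 1/0.285 = 3.5088
μ = λ + 1/W = 20.9 + 3.5088 = 24.4088 per hr

Final: 24.4088 /hr


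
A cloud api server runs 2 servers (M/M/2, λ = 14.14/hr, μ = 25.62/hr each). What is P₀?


a = λ/μ = 14.14/25.62 = 0.5519; ρ = a/c = 0.2760
Σ_{k=0}^{1} a^k/k! (terms k=0..1) = 1.00000 + 0.55191 = 1.55191
Tail: a^2/(2!(1−ρ)) = 0.30461/(2·0.7240) = 0.21035
P₀ = 1/(1.55191 + 0.21035) = 1/1.76226 = 0.567452

Final: 0.567452


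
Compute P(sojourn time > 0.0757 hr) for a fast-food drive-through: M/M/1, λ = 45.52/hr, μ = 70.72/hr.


W ~ Exponential(μ−λ) for M/M/1.
μ − λ = 70.72 − 45.52 = 25.2000
P(W > t) = e^{−(μ−λ)t} = e^{−1.9076} = 0.148430

Final: 0.148430


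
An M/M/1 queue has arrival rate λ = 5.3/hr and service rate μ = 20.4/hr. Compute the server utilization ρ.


ρ = λ/μ = 5.3/20.4 = 0.2598

Final: 0.2598


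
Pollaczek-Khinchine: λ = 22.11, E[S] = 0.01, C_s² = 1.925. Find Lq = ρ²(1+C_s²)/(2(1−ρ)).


ρ = λ·E[S] = 22.11·0.01 = 0.2211
Lq = ρ²(1+C_s²)/(2(1−ρ)) = 0.04889·(1+1.925)/(2·0.7789)
= 0.04889·2.9250/1.5578 = 0.09179

Final: 0.09179


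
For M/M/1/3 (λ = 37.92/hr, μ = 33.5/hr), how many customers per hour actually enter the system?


ρ = 1.1319; P_K = (1−ρ)ρ^3/(1−ρ^4) = 0.298205
λ_eff = λ(1 − P_K) = 37.92·(1 − 0.298205) = 37.92·0.701795 = 26.6121 /hr

Final: 26.6121 /hr


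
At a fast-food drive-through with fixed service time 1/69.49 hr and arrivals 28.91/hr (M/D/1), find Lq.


ρ = 28.91/69.49 = 0.4160
M/D/1: Lq = ρ²/(2(1−ρ)) = 0.1731/(2·0.5840) = 0.14819

Final: 0.14819


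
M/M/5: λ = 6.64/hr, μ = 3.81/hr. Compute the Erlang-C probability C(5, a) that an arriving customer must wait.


a = λ/μ = 1.7428; ρ = a/5 = 0.3486
P₀ = 0.174408 (from M/M/c formula)
C(c,a) = [a^c/(c!(1−ρ))]·P₀ = [16.07739/(120·0.6514)]·0.174408
= 0.20566·0.174408 = 0.035869

Final: 0.035869


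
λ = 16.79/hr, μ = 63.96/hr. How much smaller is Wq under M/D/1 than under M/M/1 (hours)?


ρ = 16.79/63.96 = 0.2625
Wq(M/M/1) = ρ/(μ−λ) = 0.2625/47.17 = 0.005565 hr
Wq(M/D/1) = ρ/(2(μ−λ)) = 0.002783 hr
Savings = 0.005565 − 0.002783 = 0.002783 hr

Final: 0.002783 hr


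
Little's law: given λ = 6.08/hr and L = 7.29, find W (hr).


W = L/λ = 7.29/6.08 = 1.1990 hr

Final: 1.1990 hr


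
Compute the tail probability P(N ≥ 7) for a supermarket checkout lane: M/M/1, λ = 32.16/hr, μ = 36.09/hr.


ρ = 32.16/36.09 = 0.8911
P(N ≥ n) = ρ^n = 0.8911^7 = 0.446174

Final: 0.446174


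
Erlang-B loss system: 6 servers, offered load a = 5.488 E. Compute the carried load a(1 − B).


B(6,5.488) = 0.228142 (Erlang-B)
Carried load = a(1 − B) = 5.488·(1 − 0.228142) = 5.488·0.771858 = 4.2360 E

Final: 4.2360 Erlangs


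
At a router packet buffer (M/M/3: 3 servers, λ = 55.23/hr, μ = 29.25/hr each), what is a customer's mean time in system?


a = 1.8882; ρ = 0.6294; P₀ = 0.129897
Lq = P₀·a^c·ρ/(c!(1−ρ)²) = 0.66791
Wq = Lq/λ = 0.66791/55.23 = 0.01209 hr
W = Wq + 1/μ = 0.01209 + 0.03419 = 0.04628 hr

Final: 0.04628 hr


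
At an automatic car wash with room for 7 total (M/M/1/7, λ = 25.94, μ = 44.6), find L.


ρ = 25.94/44.6 = 0.5816
L = ρ[1 − (K+1)ρ^K + Kρ^(K+1)] / [(1−ρ)(1−ρ^(K+1))]
Numerator: 0.5816·(1 − 8·0.022514 + 7·0.013094) = 0.530171
Denominator: (0.4184)·(0.986906) = 0.412907
L = 0.530171/0.412907 = 1.2840

Final: 1.2840


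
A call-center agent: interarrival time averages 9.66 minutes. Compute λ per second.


λ = 1/(interarrival time) in consistent units.
1 second = 0.0166667 min, so λ = 0.0166667/9.66 = 0.001725 per second

Final: 0.001725 /sec


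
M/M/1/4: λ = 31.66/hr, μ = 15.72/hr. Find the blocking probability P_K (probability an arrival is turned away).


ρ = λ/μ = 31.66/15.72 = 2.0140
P_K = (1−ρ)ρ^K/(1−ρ^(K+1)) = (-1.0140·16.452560)/(1 − 33.135372)
= -16.682812/-32.135372 = 0.519142

Final: 0.519142


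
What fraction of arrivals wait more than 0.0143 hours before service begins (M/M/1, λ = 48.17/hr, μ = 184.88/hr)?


ρ = 48.17/184.88 = 0.2605
P(Wq > t) = ρ·e^{−(μ−λ)t} = 0.2605·e^{−1.9550}
= 0.2605·0.141571 = 0.036886

Final: 0.036886


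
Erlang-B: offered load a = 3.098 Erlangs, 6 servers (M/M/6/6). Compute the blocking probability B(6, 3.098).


B(c,a) = (a^c/c!) / Σ_{k=0}^{c} a^k/k!
a^6/6! = 1.227880
Σ terms (k=0..6): 1.00000 + 3.09800 + 4.79880 + 4.95556 + 3.83808 + 2.37808 + 1.22788 = 21.296405
B = 1.227880/21.296405 = 0.057657

Final: 0.057657


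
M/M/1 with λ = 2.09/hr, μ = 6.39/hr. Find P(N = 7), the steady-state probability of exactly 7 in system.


ρ = 2.09/6.39 = 0.3271
P_n = (1−ρ)·ρ^n = (1 − 0.3271)·0.3271^7 = 0.6729·0.0004004 = 0.0002695

Final: 0.0002695


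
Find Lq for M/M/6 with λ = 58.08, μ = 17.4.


a = λ/μ = 3.3379; ρ = a/6 = 0.5563
P₀ = 0.034409
Lq = P₀·a^c·ρ / (c!·(1−ρ)²) = 0.034409·1383.13368·0.5563/(720·0.19685)
= 0.18680

Final: 0.18680


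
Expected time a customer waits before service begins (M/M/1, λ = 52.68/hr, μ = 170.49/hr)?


ρ = 52.68/170.49 = 0.3090
Wq = ρ/(μ−λ) = 0.3090/(170.49 − 52.68) = 0.3090/117.81 = 0.002623 hr

Final: 0.002623 hr


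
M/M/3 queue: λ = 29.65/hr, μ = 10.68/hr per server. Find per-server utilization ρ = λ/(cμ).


ρ = λ/(cμ) = 29.65/(3·10.68) = 29.65/32.04 = 0.9254

Final: 0.9254


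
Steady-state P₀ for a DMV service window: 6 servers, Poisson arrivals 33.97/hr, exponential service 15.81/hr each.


a = λ/μ = 33.97/15.81 = 2.1486; ρ = a/c = 0.3581
Σ_{k=0}^{5} a^k/k! (terms k=0..5) = 1.00000 + 2.14864 + 2.30833 + 1.65325 + 0.88806 + 0.38163 = 8.37991
Tail: a^6/(6!(1−ρ)) = 98.39705/(720·0.6419) = 0.21291
P₀ = 1/(8.37991 + 0.21291) = 1/8.59282 = 0.116376

Final: 0.116376


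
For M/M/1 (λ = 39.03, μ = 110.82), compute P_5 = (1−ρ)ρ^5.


ρ = 39.03/110.82 = 0.3522
P_n = (1−ρ)·ρ^n = (1 − 0.3522)·0.3522^5 = 0.6478·0.005419 = 0.003510

Final: 0.003510


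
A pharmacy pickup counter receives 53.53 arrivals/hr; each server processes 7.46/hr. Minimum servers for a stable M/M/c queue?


Stability requires cμ > λ ⇔ c > λ/μ.
λ/μ = 53.53/7.46 = 7.1756
Minimum integer c = ⌊7.1756⌋ + 1 = 8
Check: 8·7.46 = 59.68 > 53.53, while 7·7.46 = 52.22 ≤ 53.53

Final: 8 servers


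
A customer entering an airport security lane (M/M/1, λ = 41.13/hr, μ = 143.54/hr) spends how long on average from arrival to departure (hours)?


W = 1/(μ−λ) = 1/(143.54 − 41.13) = 1/102.41 = 0.009765 hr

Final: 0.009765 hr


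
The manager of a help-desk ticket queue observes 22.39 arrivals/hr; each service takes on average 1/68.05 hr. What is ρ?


ρ = λ/μ = 22.39/68.05 = 0.3290

Final: 0.3290


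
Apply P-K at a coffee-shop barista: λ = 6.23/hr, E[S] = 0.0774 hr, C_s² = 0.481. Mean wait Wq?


ρ = λ·E[S] = 6.23·0.0774 = 0.4822
E[S²] = E[S]²(1+C_s²) = 0.0774²·(1+0.481) = 0.008872
Wq = λ·E[S²]/(2(1−ρ)) = 6.23·0.008872/(2·0.5178) = 0.05337 hr

Final: 0.05337 hr


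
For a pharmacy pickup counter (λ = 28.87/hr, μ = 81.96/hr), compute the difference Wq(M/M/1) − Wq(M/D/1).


ρ = 28.87/81.96 = 0.3522
Wq(M/M/1) = ρ/(μ−λ) = 0.3522/53.09 = 0.006635 hr
Wq(M/D/1) = ρ/(2(μ−λ)) = 0.003317 hr
Savings = 0.006635 − 0.003317 = 0.003317 hr

Final: 0.003317 hr


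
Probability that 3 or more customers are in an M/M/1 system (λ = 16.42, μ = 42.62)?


ρ = 16.42/42.62 = 0.3853
P(N ≥ n) = ρ^n = 0.3853^3 = 0.057185

Final: 0.057185


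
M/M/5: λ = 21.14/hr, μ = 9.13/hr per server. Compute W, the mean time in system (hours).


a = 2.3154; ρ = 0.4631; P₀ = 0.097128
Lq = P₀·a^c·ρ/(c!(1−ρ)²) = 0.08654
Wq = Lq/λ = 0.08654/21.14 = 0.004093 hr
W = Wq + 1/μ = 0.004093 + 0.10953 = 0.11362 hr

Final: 0.11362 hr


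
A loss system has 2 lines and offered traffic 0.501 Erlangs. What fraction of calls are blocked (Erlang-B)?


B(c,a) = (a^c/c!) / Σ_{k=0}^{c} a^k/k!
a^2/2! = 0.125500
Σ terms (k=0..2): 1.00000 + 0.50100 + 0.12550 = 1.626500
B = 0.125500/1.626500 = 0.077160

Final: 0.077160


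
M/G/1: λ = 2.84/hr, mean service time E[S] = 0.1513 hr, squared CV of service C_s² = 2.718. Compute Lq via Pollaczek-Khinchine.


ρ = λ·E[S] = 2.84·0.1513 = 0.4297
Lq = ρ²(1+C_s²)/(2(1−ρ)) = 0.1846·(1+2.718)/(2·0.5703)
= 0.1846·3.7180/1.1406 = 0.60184

Final: 0.60184


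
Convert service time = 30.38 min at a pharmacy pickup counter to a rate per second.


μ = 1/(service time) in consistent units.
1 second = 0.0166667 min, so μ = 0.0166667/30.38 = 0.0005486 per second

Final: 0.0005486 /sec


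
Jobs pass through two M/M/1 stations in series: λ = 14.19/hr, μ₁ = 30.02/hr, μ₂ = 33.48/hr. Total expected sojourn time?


Each node sees arrival rate λ = 14.19/hr (tandem ⇒ throughput preserved).
W₁ = 1/(μ₁−λ) = 1/(30.02−14.19) = 0.06317 hr
W₂ = 1/(μ₂−λ) = 1/(33.48−14.19) = 0.05184 hr
W_total = W₁ + W₂ = 0.06317 + 0.05184 = 0.11501 hr

Final: 0.11501 hr


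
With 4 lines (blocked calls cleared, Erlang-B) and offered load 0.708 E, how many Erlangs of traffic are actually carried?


B(4,0.708) = 0.005162 (Erlang-B)
Carried load = a(1 − B) = 0.708·(1 − 0.005162) = 0.708·0.994838 = 0.7043 E

Final: 0.7043 Erlangs


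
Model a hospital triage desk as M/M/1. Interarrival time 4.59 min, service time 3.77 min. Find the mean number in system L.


λ = 60/4.59 = 13.0719 /hr
μ = 60/3.77 = 15.9151 /hr
ρ = λ/μ = 13.0719/15.9151 = 0.8214
L = ρ/(1−ρ) = 0.8214/0.1786 = 4.5976

Final: 4.5976


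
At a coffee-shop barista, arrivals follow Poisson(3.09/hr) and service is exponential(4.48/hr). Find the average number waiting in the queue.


ρ = 3.09/4.48 = 0.6897
Lq = ρ²/(1−ρ) = 0.4757/0.3103 = 1.5333

Final: 1.5333


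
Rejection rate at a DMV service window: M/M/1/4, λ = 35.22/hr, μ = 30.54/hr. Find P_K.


ρ = λ/μ = 35.22/30.54 = 1.1532
P_K = (1−ρ)ρ^K/(1−ρ^(K+1)) = (-0.1532·1.768810)/(1 − 2.039866)
= -0.271055/-1.039866 = 0.260664

Final: 0.260664


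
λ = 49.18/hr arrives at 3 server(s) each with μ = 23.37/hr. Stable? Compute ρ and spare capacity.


Total capacity cμ = 3·23.37 = 70.11/hr
ρ = λ/(cμ) = 49.18/70.11 = 0.7015
Stable ⇔ ρ < 1: YES
Spare capacity = cμ − λ = 70.11 − 49.18 = 20.93/hr

Final: ρ = 0.7015; stable; margin = 20.93/hr


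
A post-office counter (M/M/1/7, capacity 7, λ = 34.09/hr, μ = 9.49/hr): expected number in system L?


ρ = 34.09/9.49 = 3.5922
L = ρ[1 − (K+1)ρ^K + Kρ^(K+1)] / [(1−ρ)(1−ρ^(K+1))]
Numerator: 3.5922·(1 − 8·7718.368718 + 7·27725.942001) = 475376.408108
Denominator: (-2.5922)·(-27724.942001) = 71868.658927
L = 475376.408108/71868.658927 = 6.6145

Final: 6.6145


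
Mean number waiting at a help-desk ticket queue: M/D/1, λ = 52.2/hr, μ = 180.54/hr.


ρ = 52.2/180.54 = 0.2891
M/D/1: Lq = ρ²/(2(1−ρ)) = 0.08360/(2·0.7109) = 0.05880

Final: 0.05880


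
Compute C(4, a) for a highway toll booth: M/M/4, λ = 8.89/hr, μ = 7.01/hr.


a = λ/μ = 1.2682; ρ = a/4 = 0.3170
P₀ = 0.280105 (from M/M/c formula)
C(c,a) = [a^c/(c!(1−ρ))]·P₀ = [2.58663/(24·0.6830)]·0.280105
= 0.15781·0.280105 = 0.044203

Final: 0.044203


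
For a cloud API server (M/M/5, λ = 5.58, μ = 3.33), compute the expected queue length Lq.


a = λ/μ = 1.6757; ρ = a/5 = 0.3351
P₀ = 0.186640
Lq = P₀·a^c·ρ / (c!·(1−ρ)²) = 0.186640·13.21143·0.3351/(120·0.44205)
= 0.01558

Final: 0.01558


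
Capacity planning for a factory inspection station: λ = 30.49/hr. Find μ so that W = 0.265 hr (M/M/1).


W = 1/(μ−λ) ⇒ μ − λ = 1/W = 1/0.265 = 3.7736
μ = λ + 1/W = 30.49 + 3.7736 = 34.2636 per hr

Final: 34.2636 /hr


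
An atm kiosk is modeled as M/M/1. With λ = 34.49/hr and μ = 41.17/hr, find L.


ρ = λ/μ = 34.49/41.17 = 0.8377
L = ρ/(1−ρ) = 0.8377/(1 − 0.8377) = 0.8377/0.1623 = 5.1632

Final: 5.1632


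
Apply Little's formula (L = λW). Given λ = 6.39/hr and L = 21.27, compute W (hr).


W = L/λ = 21.27/6.39 = 3.3286 hr

Final: 3.3286 hr


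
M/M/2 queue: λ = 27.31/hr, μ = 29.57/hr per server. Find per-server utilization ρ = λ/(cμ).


ρ = λ/(cμ) = 27.31/(2·29.57) = 27.31/59.14 = 0.4618

Final: 0.4618


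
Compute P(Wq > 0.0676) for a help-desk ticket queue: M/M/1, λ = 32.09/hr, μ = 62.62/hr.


ρ = 32.09/62.62 = 0.5125
P(Wq > t) = ρ·e^{−(μ−λ)t} = 0.5125·e^{−2.0638}
= 0.5125·0.126967 = 0.065065

Final: 0.065065


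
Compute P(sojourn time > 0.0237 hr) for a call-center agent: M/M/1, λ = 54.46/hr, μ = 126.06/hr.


W ~ Exponential(μ−λ) for M/M/1.
μ − λ = 126.06 − 54.46 = 71.6000
P(W > t) = e^{−(μ−λ)t} = e^{−1.6969} = 0.183247

Final: 0.183247


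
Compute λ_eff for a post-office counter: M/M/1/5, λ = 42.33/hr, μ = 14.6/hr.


ρ = 2.8993; P_K = (1−ρ)ρ^5/(1−ρ^6) = 0.656196
λ_eff = λ(1 − P_K) = 42.33·(1 − 0.656196) = 42.33·0.343804 = 14.5532 /hr

Final: 14.5532 /hr


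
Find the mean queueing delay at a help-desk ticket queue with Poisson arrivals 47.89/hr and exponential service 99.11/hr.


ρ = 47.89/99.11 = 0.4832
Wq = ρ/(μ−λ) = 0.4832/(99.11 − 47.89) = 0.4832/51.22 = 0.009434 hr

Final: 0.009434 hr


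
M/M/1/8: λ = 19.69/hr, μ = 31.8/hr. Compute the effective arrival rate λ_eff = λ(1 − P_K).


ρ = 0.6192; P_K = (1−ρ)ρ^8/(1−ρ^9) = 0.008339
λ_eff = λ(1 − P_K) = 19.69·(1 − 0.008339) = 19.69·0.991661 = 19.5258 /hr

Final: 19.5258 /hr


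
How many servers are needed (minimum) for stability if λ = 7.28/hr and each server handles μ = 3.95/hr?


Stability requires cμ > λ ⇔ c > λ/μ.
λ/μ = 7.28/3.95 = 1.8430
Minimum integer c = ⌊1.8430⌋ + 1 = 2
Check: 2·3.95 = 7.90 > 7.28, while 1·3.95 = 3.95 ≤ 7.28

Final: 2 servers


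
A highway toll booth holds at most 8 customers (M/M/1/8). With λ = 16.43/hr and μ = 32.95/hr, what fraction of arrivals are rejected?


ρ = λ/μ = 16.43/32.95 = 0.4986
P_K = (1−ρ)ρ^K/(1−ρ^(K+1)) = (0.5014·0.003822)/(1 − 0.001906)
= 0.001916/0.998094 = 0.001920

Final: 0.001920


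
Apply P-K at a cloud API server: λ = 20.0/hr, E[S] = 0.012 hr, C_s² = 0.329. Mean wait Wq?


ρ = λ·E[S] = 20.0·0.012 = 0.2400
E[S²] = E[S]²(1+C_s²) = 0.012²·(1+0.329) = 0.0001914
Wq = λ·E[S²]/(2(1−ρ)) = 20.0·0.0001914/(2·0.7600) = 0.002518 hr

Final: 0.002518 hr


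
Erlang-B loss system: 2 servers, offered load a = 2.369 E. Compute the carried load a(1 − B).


B(2,2.369) = 0.454420 (Erlang-B)
Carried load = a(1 − B) = 2.369·(1 − 0.454420) = 2.369·0.545580 = 1.2925 E

Final: 1.2925 Erlangs


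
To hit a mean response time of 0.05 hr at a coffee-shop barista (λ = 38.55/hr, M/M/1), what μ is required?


W = 1/(μ−λ) ⇒ μ − λ = 1/W = 1/0.05 = 20.0000
μ = λ + 1/W = 38.55 + 20.0000 = 58.5500 per hr

Final: 58.5500 /hr


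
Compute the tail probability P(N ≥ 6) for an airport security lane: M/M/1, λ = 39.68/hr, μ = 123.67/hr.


ρ = 39.68/123.67 = 0.3209
P(N ≥ n) = ρ^n = 0.3209^6 = 0.001091

Final: 0.001091


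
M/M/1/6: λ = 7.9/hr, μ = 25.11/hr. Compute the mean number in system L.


ρ = 7.9/25.11 = 0.3146
L = ρ[1 − (K+1)ρ^K + Kρ^(K+1)] / [(1−ρ)(1−ρ^(K+1))]
Numerator: 0.3146·(1 − 7·0.0009698 + 6·0.0003051) = 0.313056
Denominator: (0.6854)·(0.999695) = 0.685175
L = 0.313056/0.685175 = 0.4569

Final: 0.4569


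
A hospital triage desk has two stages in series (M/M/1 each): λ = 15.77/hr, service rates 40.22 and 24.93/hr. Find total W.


Each node sees arrival rate λ = 15.77/hr (tandem ⇒ throughput preserved).
W₁ = 1/(μ₁−λ) = 1/(40.22−15.77) = 0.04090 hr
W₂ = 1/(μ₂−λ) = 1/(24.93−15.77) = 0.10917 hr
W_total = W₁ + W₂ = 0.04090 + 0.10917 = 0.15007 hr

Final: 0.15007 hr


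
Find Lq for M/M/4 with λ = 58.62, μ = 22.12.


a = λ/μ = 2.6501; ρ = a/4 = 0.6625
P₀ = 0.061151
Lq = P₀·a^c·ρ / (c!·(1−ρ)²) = 0.061151·49.32224·0.6625/(24·0.11389)
= 0.73104

Final: 0.73104


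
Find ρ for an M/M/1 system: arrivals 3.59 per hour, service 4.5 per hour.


ρ = λ/μ = 3.59/4.5 = 0.7978

Final: 0.7978


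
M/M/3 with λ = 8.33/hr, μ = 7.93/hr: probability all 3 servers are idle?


a = λ/μ = 8.33/7.93 = 1.0504; ρ = a/c = 0.3501
Σ_{k=0}^{2} a^k/k! (terms k=0..2) = 1.00000 + 1.05044 + 0.55171 = 2.60215
Tail: a^3/(3!(1−ρ)) = 1.15909/(6·0.6499) = 0.29727
P₀ = 1/(2.60215 + 0.29727) = 1/2.89942 = 0.344896

Final: 0.344896


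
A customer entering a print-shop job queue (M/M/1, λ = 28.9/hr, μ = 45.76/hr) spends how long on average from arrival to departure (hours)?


W = 1/(μ−λ) = 1/(45.76 − 28.9) = 1/16.86 = 0.05931 hr

Final: 0.05931 hr


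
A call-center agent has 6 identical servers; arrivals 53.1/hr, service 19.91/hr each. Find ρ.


ρ = λ/(cμ) = 53.1/(6·19.91) = 53.1/119.46 = 0.4445

Final: 0.4445


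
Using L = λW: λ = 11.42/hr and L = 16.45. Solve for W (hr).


W = L/λ = 16.45/11.42 = 1.4405 hr

Final: 1.4405 hr


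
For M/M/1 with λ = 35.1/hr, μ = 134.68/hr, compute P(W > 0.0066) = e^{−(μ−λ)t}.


W ~ Exponential(μ−λ) for M/M/1.
μ − λ = 134.68 − 35.1 = 99.5800
P(W > t) = e^{−(μ−λ)t} = e^{−0.6572} = 0.518286

Final: 0.518286


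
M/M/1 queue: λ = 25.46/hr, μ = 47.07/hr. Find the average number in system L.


ρ = λ/μ = 25.46/47.07 = 0.5409
L = ρ/(1−ρ) = 0.5409/(1 − 0.5409) = 0.5409/0.4591 = 1.1782

Final: 1.1782


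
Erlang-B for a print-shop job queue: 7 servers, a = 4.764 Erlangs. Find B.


B(c,a) = (a^c/c!) / Σ_{k=0}^{c} a^k/k!
a^7/7! = 11.050241
Σ terms (k=0..7): 1.00000 + 4.76400 + 11.34785 + 18.02038 + 21.46228 + 20.44926 + 16.23671 + 11.05024 = 104.330713
B = 11.050241/104.330713 = 0.105916

Final: 0.105916


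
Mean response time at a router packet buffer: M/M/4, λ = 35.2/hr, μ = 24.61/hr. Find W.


a = 1.4303; ρ = 0.3576; P₀ = 0.237397
Lq = P₀·a^c·ρ/(c!(1−ρ)²) = 0.03587
Wq = Lq/λ = 0.03587/35.2 = 0.001019 hr
W = Wq + 1/μ = 0.001019 + 0.04063 = 0.04165 hr

Final: 0.04165 hr


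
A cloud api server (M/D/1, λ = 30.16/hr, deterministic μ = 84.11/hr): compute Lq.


ρ = 30.16/84.11 = 0.3586
M/D/1: Lq = ρ²/(2(1−ρ)) = 0.1286/(2·0.6414) = 0.10023

Final: 0.10023


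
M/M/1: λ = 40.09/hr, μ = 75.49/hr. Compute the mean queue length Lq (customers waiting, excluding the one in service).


ρ = 40.09/75.49 = 0.5311
Lq = ρ²/(1−ρ) = 0.2820/0.4689 = 0.6014

Final: 0.6014


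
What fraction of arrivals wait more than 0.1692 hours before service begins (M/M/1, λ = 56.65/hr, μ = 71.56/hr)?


ρ = 56.65/71.56 = 0.7916
P(Wq > t) = ρ·e^{−(μ−λ)t} = 0.7916·e^{−2.5228}
= 0.7916·0.080237 = 0.063519

Final: 0.063519


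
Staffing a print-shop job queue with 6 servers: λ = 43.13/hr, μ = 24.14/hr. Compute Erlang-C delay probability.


a = λ/μ = 1.7867; ρ = a/6 = 0.2978
P₀ = 0.167394 (from M/M/c formula)
C(c,a) = [a^c/(c!(1−ρ))]·P₀ = [32.52768/(720·0.7022)]·0.167394
= 0.06433·0.167394 = 0.010769

Final: 0.010769


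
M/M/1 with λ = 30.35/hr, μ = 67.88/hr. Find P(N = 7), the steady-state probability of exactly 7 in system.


ρ = 30.35/67.88 = 0.4471
P_n = (1−ρ)·ρ^n = (1 − 0.4471)·0.4471^7 = 0.5529·0.003572 = 0.001975

Final: 0.001975


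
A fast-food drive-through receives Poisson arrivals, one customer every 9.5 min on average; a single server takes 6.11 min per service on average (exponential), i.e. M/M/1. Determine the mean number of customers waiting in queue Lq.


λ = 60/9.5 = 6.3158 /hr
μ = 60/6.11 = 9.8200 /hr
ρ = λ/μ = 6.3158/9.8200 = 0.6432
Lq = ρ²/(1−ρ) = 0.4137/0.3568 = 1.1592

Final: 1.1592


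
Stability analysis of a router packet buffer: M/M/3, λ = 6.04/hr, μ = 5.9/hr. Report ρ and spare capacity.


Total capacity cμ = 3·5.9 = 17.70/hr
ρ = λ/(cμ) = 6.04/17.70 = 0.3412
Stable ⇔ ρ < 1: YES
Spare capacity = cμ − λ = 17.70 − 6.04 = 11.66/hr

Final: ρ = 0.3412; stable; margin = 11.66/hr


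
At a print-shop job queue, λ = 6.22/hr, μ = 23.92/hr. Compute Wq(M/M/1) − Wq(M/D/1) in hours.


ρ = 6.22/23.92 = 0.2600
Wq(M/M/1) = ρ/(μ−λ) = 0.2600/17.70 = 0.01469 hr
Wq(M/D/1) = ρ/(2(μ−λ)) = 0.007346 hr
Savings = 0.01469 − 0.007346 = 0.007346 hr

Final: 0.007346 hr


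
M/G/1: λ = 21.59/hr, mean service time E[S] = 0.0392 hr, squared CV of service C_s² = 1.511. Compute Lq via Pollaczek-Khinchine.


ρ = λ·E[S] = 21.59·0.0392 = 0.8463
Lq = ρ²(1+C_s²)/(2(1−ρ)) = 0.7163·(1+1.511)/(2·0.1537)
= 0.7163·2.5110/0.3073 = 5.85193

Final: 5.85193


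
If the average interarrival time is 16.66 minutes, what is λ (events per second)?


λ = 1/(interarrival time) in consistent units.
1 second = 0.0166667 min, so λ = 0.0166667/16.66 = 0.001000 per second

Final: 0.001000 /sec


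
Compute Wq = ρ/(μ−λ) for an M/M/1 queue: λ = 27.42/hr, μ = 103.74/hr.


ρ = 27.42/103.74 = 0.2643
Wq = ρ/(μ−λ) = 0.2643/(103.74 − 27.42) = 0.2643/76.32 = 0.003463 hr

Final: 0.003463 hr


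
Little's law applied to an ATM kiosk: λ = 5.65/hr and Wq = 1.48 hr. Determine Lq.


Lq = λWq = 5.65·1.48 = 8.3620

Final: 8.3620


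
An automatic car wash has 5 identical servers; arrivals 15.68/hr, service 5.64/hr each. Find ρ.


ρ = λ/(cμ) = 15.68/(5·5.64) = 15.68/28.20 = 0.5560

Final: 0.5560


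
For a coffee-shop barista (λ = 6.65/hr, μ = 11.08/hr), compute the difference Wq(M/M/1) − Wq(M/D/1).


ρ = 6.65/11.08 = 0.6002
Wq(M/M/1) = ρ/(μ−λ) = 0.6002/4.43 = 0.13548 hr
Wq(M/D/1) = ρ/(2(μ−λ)) = 0.06774 hr
Savings = 0.13548 − 0.06774 = 0.06774 hr

Final: 0.06774 hr


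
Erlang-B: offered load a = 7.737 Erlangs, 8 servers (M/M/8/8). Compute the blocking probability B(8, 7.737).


B(c,a) = (a^c/c!) / Σ_{k=0}^{c} a^k/k!
a^8/8! = 318.463931
Σ terms (k=0..8): 1.00000 + 7.73700 + 29.93058 + 77.19098 + 149.30665 + 231.03711 + 297.92235 + 329.28932 + 318.46393 = 1441.877915
B = 318.463931/1441.877915 = 0.220867

Final: 0.220867


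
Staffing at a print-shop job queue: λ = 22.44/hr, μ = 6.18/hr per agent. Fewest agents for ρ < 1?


Stability requires cμ > λ ⇔ c > λ/μ.
λ/μ = 22.44/6.18 = 3.6311
Minimum integer c = ⌊3.6311⌋ + 1 = 4
Check: 4·6.18 = 24.72 > 22.44, while 3·6.18 = 18.54 ≤ 22.44

Final: 4 servers


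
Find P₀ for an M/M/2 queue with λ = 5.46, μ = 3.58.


a = λ/μ = 5.46/3.58 = 1.5251; ρ = a/c = 0.7626
Σ_{k=0}^{1} a^k/k! (terms k=0..1) = 1.00000 + 1.52514 = 2.52514
Tail: a^2/(2!(1−ρ)) = 2.32605/(2·0.2374) = 4.89839
P₀ = 1/(2.52514 + 4.89839) = 1/7.42353 = 0.134707

Final: 0.134707


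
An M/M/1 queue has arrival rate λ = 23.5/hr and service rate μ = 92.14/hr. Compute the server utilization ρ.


ρ = λ/μ = 23.5/92.14 = 0.2550

Final: 0.2550


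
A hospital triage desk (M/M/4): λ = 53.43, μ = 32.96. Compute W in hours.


a = 1.6211; ρ = 0.4053; P₀ = 0.194980
Lq = P₀·a^c·ρ/(c!(1−ρ)²) = 0.06428
Wq = Lq/λ = 0.06428/53.43 = 0.001203 hr
W = Wq + 1/μ = 0.001203 + 0.03034 = 0.03154 hr

Final: 0.03154 hr


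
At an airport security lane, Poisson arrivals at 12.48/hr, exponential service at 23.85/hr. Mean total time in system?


W = 1/(μ−λ) = 1/(23.85 − 12.48) = 1/11.37 = 0.08795 hr

Final: 0.08795 hr


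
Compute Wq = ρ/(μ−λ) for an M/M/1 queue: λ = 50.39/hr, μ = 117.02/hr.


ρ = 50.39/117.02 = 0.4306
Wq = ρ/(μ−λ) = 0.4306/(117.02 − 50.39) = 0.4306/66.63 = 0.006463 hr

Final: 0.006463 hr


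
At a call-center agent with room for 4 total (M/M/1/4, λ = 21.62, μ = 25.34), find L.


ρ = 21.62/25.34 = 0.8532
L = ρ[1 − (K+1)ρ^K + Kρ^(K+1)] / [(1−ρ)(1−ρ^(K+1))]
Numerator: 0.8532·(1 − 5·0.529903 + 4·0.452111) = 0.135599
Denominator: (0.1468)·(0.547889) = 0.080432
L = 0.135599/0.080432 = 1.6859

Final: 1.6859


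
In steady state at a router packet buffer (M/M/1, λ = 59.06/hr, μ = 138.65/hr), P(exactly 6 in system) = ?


ρ = 59.06/138.65 = 0.4260
P_n = (1−ρ)·ρ^n = (1 − 0.4260)·0.4260^6 = 0.5740·0.005974 = 0.003429

Final: 0.003429


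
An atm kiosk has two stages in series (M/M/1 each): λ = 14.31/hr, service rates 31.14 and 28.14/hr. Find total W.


Each node sees arrival rate λ = 14.31/hr (tandem ⇒ throughput preserved).
W₁ = 1/(μ₁−λ) = 1/(31.14−14.31) = 0.05942 hr
W₂ = 1/(μ₂−λ) = 1/(28.14−14.31) = 0.07231 hr
W_total = W₁ + W₂ = 0.05942 + 0.07231 = 0.13172 hr

Final: 0.13172 hr


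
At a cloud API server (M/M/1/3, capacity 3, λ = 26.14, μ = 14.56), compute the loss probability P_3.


ρ = λ/μ = 26.14/14.56 = 1.7953
P_K = (1−ρ)ρ^K/(1−ρ^(K+1)) = (-0.7953·5.786722)/(1 − 10.389074)
= -4.602352/-9.389074 = 0.490182

Final: 0.490182


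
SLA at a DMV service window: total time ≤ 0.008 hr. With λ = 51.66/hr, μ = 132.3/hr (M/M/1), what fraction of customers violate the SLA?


W ~ Exponential(μ−λ) for M/M/1.
μ − λ = 132.3 − 51.66 = 80.6400
P(W > t) = e^{−(μ−λ)t} = e^{−0.6451} = 0.524600

Final: 0.524600


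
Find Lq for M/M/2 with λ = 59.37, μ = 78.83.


a = λ/μ = 0.7531; ρ = a/2 = 0.3766
P₀ = 0.452887
Lq = P₀·a^c·ρ / (c!·(1−ρ)²) = 0.452887·0.56722·0.3766/(2·0.38867)
= 0.12445

Final: 0.12445


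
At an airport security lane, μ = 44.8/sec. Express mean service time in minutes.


Mean service time = 1/μ = 1/44.8 second = 0.02232 second
In minutes: 0.02232 × 0.0166667 = 0.0003720 min

Final: 0.0003720 min


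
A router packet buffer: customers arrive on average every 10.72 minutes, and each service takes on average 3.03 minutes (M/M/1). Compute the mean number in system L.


λ = 60/10.72 = 5.5970 /hr
μ = 60/3.03 = 19.8020 /hr
ρ = λ/μ = 5.5970/19.8020 = 0.2826
L = ρ/(1−ρ) = 0.2826/0.7174 = 0.3940

Final: 0.3940


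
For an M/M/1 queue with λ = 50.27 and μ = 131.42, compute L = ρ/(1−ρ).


ρ = λ/μ = 50.27/131.42 = 0.3825
L = ρ/(1−ρ) = 0.3825/(1 − 0.3825) = 0.3825/0.6175 = 0.6195

Final: 0.6195


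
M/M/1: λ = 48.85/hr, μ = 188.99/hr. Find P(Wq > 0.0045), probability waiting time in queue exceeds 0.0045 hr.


ρ = 48.85/188.99 = 0.2585
P(Wq > t) = ρ·e^{−(μ−λ)t} = 0.2585·e^{−0.6306}
= 0.2585·0.532256 = 0.137577

Final: 0.137577


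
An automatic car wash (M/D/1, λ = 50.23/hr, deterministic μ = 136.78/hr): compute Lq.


ρ = 50.23/136.78 = 0.3672
M/D/1: Lq = ρ²/(2(1−ρ)) = 0.1349/(2·0.6328) = 0.10656

Final: 0.10656


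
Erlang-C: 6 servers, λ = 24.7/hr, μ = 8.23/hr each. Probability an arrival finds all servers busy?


a = λ/μ = 3.0012; ρ = a/6 = 0.5002
P₀ = 0.048898 (from M/M/c formula)
C(c,a) = [a^c/(c!(1−ρ))]·P₀ = [730.77336/(720·0.4998)]·0.048898
= 2.03075·0.048898 = 0.099300

Final: 0.099300


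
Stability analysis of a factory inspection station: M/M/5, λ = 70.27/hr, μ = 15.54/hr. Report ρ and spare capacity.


Total capacity cμ = 5·15.54 = 77.70/hr
ρ = λ/(cμ) = 70.27/77.70 = 0.9044
Stable ⇔ ρ < 1: YES
Spare capacity = cμ − λ = 77.70 − 70.27 = 7.43/hr

Final: ρ = 0.9044; stable; margin = 7.43/hr


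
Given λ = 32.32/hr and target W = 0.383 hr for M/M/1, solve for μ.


W = 1/(μ−λ) ⇒ μ − λ = 1/W = 1/0.383 = 2.6110
μ = λ + 1/W = 32.32 + 2.6110 = 34.9310 per hr

Final: 34.9310 /hr


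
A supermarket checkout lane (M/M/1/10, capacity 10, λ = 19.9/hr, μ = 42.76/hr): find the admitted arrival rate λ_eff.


ρ = 0.4654; P_K = (1−ρ)ρ^10/(1−ρ^11) = 0.0002549
λ_eff = λ(1 − P_K) = 19.9·(1 − 0.0002549) = 19.9·0.999745 = 19.8949 /hr

Final: 19.8949 /hr


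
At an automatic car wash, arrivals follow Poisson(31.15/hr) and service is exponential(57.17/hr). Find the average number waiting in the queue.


ρ = 31.15/57.17 = 0.5449
Lq = ρ²/(1−ρ) = 0.2969/0.4551 = 0.6523

Final: 0.6523


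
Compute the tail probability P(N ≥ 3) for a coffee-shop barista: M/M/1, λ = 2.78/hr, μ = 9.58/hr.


ρ = 2.78/9.58 = 0.2902
P(N ≥ n) = ρ^n = 0.2902^3 = 0.024436

Final: 0.024436


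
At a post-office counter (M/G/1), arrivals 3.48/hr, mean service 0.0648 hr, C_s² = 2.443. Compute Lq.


ρ = λ·E[S] = 3.48·0.0648 = 0.2255
Lq = ρ²(1+C_s²)/(2(1−ρ)) = 0.05085·(1+2.443)/(2·0.7745)
= 0.05085·3.4430/1.5490 = 0.11303

Final: 0.11303


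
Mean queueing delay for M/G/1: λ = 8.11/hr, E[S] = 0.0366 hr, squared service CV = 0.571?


ρ = λ·E[S] = 8.11·0.0366 = 0.2968
E[S²] = E[S]²(1+C_s²) = 0.0366²·(1+0.571) = 0.002104
Wq = λ·E[S²]/(2(1−ρ)) = 8.11·0.002104/(2·0.7032) = 0.01214 hr

Final: 0.01214 hr


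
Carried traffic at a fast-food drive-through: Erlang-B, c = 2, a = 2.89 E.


B(2,2.89) = 0.517732 (Erlang-B)
Carried load = a(1 − B) = 2.89·(1 − 0.517732) = 2.89·0.482268 = 1.3938 E

Final: 1.3938 Erlangs


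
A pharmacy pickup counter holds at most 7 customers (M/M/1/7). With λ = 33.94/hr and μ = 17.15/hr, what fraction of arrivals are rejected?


ρ = λ/μ = 33.94/17.15 = 1.9790
P_K = (1−ρ)ρ^K/(1−ρ^(K+1)) = (-0.9790·118.886898)/(1 − 235.278211)
= -116.391313/-234.278211 = 0.496808

Final: 0.496808


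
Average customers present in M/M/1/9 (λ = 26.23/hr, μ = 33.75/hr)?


ρ = 26.23/33.75 = 0.7772
L = ρ[1 − (K+1)ρ^K + Kρ^(K+1)] / [(1−ρ)(1−ρ^(K+1))]
Numerator: 0.7772·(1 − 10·0.103448 + 9·0.080398) = 0.535562
Denominator: (0.2228)·(0.919602) = 0.204901
L = 0.535562/0.204901 = 2.6138

Final: 2.6138


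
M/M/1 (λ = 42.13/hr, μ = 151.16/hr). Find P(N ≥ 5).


ρ = 42.13/151.16 = 0.2787
P(N ≥ n) = ρ^n = 0.2787^5 = 0.001682

Final: 0.001682


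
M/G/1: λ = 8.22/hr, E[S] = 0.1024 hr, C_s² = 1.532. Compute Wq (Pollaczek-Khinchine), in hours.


ρ = λ·E[S] = 8.22·0.1024 = 0.8417
E[S²] = E[S]²(1+C_s²) = 0.1024²·(1+1.532) = 0.026550
Wq = λ·E[S²]/(2(1−ρ)) = 8.22·0.026550/(2·0.1583) = 0.68945 hr

Final: 0.68945 hr


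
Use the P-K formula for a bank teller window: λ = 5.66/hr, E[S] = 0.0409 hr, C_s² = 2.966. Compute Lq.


ρ = λ·E[S] = 5.66·0.0409 = 0.2315
Lq = ρ²(1+C_s²)/(2(1−ρ)) = 0.05359·(1+2.966)/(2·0.7685)
= 0.05359·3.9660/1.5370 = 0.13828

Final: 0.13828


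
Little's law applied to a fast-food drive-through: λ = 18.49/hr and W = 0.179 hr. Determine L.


L = λW = 18.49·0.179 = 3.3097

Final: 3.3097


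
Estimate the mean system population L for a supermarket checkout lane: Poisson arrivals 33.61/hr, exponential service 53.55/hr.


ρ = λ/μ = 33.61/53.55 = 0.6276
L = ρ/(1−ρ) = 0.6276/(1 − 0.6276) = 0.6276/0.3724 = 1.6856

Final: 1.6856


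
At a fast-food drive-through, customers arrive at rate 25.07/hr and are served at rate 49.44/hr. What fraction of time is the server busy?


ρ = λ/μ = 25.07/49.44 = 0.5071

Final: 0.5071


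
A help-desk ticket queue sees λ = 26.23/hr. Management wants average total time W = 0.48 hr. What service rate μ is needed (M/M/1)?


W = 1/(μ−λ) ⇒ μ − λ = 1/W = 1/0.48 = 2.0833
μ = λ + 1/W = 26.23 + 2.0833 = 28.3133 per hr

Final: 28.3133 /hr


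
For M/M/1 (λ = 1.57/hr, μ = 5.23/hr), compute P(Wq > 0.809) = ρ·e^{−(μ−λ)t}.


ρ = 1.57/5.23 = 0.3002
P(Wq > t) = ρ·e^{−(μ−λ)t} = 0.3002·e^{−2.9609}
= 0.3002·0.051770 = 0.015541

Final: 0.015541


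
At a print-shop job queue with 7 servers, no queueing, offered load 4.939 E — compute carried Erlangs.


B(7,4.939) = 0.116704 (Erlang-B)
Carried load = a(1 − B) = 4.939·(1 − 0.116704) = 4.939·0.883296 = 4.3626 E

Final: 4.3626 Erlangs


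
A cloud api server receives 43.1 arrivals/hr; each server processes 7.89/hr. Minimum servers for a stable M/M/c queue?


Stability requires cμ > λ ⇔ c > λ/μ.
λ/μ = 43.1/7.89 = 5.4626
Minimum integer c = ⌊5.4626⌋ + 1 = 6
Check: 6·7.89 = 47.34 > 43.1, while 5·7.89 = 39.45 ≤ 43.1

Final: 6 servers


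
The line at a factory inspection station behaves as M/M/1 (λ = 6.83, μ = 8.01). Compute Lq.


ρ = 6.83/8.01 = 0.8527
Lq = ρ²/(1−ρ) = 0.7271/0.1473 = 4.9355

Final: 4.9355


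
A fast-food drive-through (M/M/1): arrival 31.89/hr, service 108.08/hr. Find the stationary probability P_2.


ρ = 31.89/108.08 = 0.2951
P_n = (1−ρ)·ρ^n = (1 − 0.2951)·0.2951^2 = 0.7049·0.087060 = 0.061372

Final: 0.061372


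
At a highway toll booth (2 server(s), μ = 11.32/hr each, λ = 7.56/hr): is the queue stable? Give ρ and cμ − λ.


Total capacity cμ = 2·11.32 = 22.64/hr
ρ = λ/(cμ) = 7.56/22.64 = 0.3339
Stable ⇔ ρ < 1: YES
Spare capacity = cμ − λ = 22.64 − 7.56 = 15.08/hr

Final: ρ = 0.3339; stable; margin = 15.08/hr


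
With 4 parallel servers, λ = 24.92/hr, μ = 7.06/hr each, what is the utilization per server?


ρ = λ/(cμ) = 24.92/(4·7.06) = 24.92/28.24 = 0.8824

Final: 0.8824


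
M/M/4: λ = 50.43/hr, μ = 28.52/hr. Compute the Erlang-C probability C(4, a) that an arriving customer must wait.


a = λ/μ = 1.7682; ρ = a/4 = 0.4421
P₀ = 0.167139 (from M/M/c formula)
C(c,a) = [a^c/(c!(1−ρ))]·P₀ = [9.77592/(24·0.5579)]·0.167139
= 0.73006·0.167139 = 0.122021

Final: 0.122021


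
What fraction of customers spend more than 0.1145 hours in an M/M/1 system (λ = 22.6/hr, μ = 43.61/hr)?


W ~ Exponential(μ−λ) for M/M/1.
μ − λ = 43.61 − 22.6 = 21.0100
P(W > t) = e^{−(μ−λ)t} = e^{−2.4056} = 0.090207

Final: 0.090207


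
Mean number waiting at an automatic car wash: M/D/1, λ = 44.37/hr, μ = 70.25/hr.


ρ = 44.37/70.25 = 0.6316
M/D/1: Lq = ρ²/(2(1−ρ)) = 0.3989/(2·0.3684) = 0.54142

Final: 0.54142


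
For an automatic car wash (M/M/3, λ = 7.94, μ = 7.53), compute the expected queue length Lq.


a = λ/μ = 1.0544; ρ = a/3 = 0.3515
P₀ = 0.343444
Lq = P₀·a^c·ρ / (c!·(1−ρ)²) = 0.343444·1.17240·0.3515/(6·0.42057)
= 0.05608

Final: 0.05608


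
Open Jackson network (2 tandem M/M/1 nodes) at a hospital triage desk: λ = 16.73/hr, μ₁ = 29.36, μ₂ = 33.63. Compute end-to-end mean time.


Each node sees arrival rate λ = 16.73/hr (tandem ⇒ throughput preserved).
W₁ = 1/(μ₁−λ) = 1/(29.36−16.73) = 0.07918 hr
W₂ = 1/(μ₂−λ) = 1/(33.63−16.73) = 0.05917 hr
W_total = W₁ + W₂ = 0.07918 + 0.05917 = 0.13835 hr

Final: 0.13835 hr


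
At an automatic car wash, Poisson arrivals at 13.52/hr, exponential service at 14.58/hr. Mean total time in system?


W = 1/(μ−λ) = 1/(14.58 − 13.52) = 1/1.06 = 0.9434 hr

Final: 0.9434 hr


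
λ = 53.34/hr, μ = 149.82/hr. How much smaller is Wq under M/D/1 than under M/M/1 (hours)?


ρ = 53.34/149.82 = 0.3560
Wq(M/M/1) = ρ/(μ−λ) = 0.3560/96.48 = 0.003690 hr
Wq(M/D/1) = ρ/(2(μ−λ)) = 0.001845 hr
Savings = 0.003690 − 0.001845 = 0.001845 hr

Final: 0.001845 hr
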